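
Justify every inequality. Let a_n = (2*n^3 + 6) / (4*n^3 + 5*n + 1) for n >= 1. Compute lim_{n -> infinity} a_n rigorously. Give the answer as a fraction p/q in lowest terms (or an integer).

Divide numerator and denominator by n^3, the highest power:
numerator / n^3 = 2 + 6/n^3
denominator / n^3 = 4 + 5/n^2 + n^(-3)
As n -> infinity, all terms of the form c/n^k (k >= 1) tend to 0.
So numerator / n^3 -> 2 and denominator / n^3 -> 4.
Therefore lim a_n = 1/2.

1/2


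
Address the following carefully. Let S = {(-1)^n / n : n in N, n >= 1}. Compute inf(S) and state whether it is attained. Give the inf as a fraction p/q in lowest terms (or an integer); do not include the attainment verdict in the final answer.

Analysis:
- Values: -1, 1/2, -1/3, 1/4, -1/5, ...
- Positive terms (even n): 1/(2+0), 1/(4+0), ... decreasing -> max = 1/2 (n=2).
- Negative terms (odd n): -1/(1+0), -1/(3+0), ... increasing -> min = -1 (n=1).
- So sup = 1/2 (attained at n=2); inf = -1 (attained at n=1).
Conclusion: inf(S) = -1, attained in S.

-1


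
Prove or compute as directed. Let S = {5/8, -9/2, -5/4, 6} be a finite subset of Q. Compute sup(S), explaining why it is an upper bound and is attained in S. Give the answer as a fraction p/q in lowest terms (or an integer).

S is finite, so sup(S) = max(S).
Sorted decreasing:
6, 5/8, -5/4, -9/2
The extremum is 6.
For every x in S, x <= 6. And 6 is in S, so it is attained.
Therefore sup(S) = 6.

6


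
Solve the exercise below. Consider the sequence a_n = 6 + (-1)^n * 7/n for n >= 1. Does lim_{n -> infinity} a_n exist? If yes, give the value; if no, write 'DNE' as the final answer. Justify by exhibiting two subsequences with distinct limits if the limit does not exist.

Examine the behaviour of a_n along subsequences.
Even-n subsequence a_{2k} = 6 + 7/(2k) -> 6. Odd-n subsequence a_{2k+1} = 6 - 7/(2k+1) -> 6. Both tend to 6, which suggests the limit is 6; verify directly.
|a_n - 6| = |(-1)^n * 7/n| = 7/n for every n >= 1.
Given epsilon > 0, choose a positive integer N > 7/epsilon. Then for all n >= N, |a_n - 6| = 7/n <= 7/N < epsilon.
So by the definition of the limit, lim a_n exists and equals 6.

6


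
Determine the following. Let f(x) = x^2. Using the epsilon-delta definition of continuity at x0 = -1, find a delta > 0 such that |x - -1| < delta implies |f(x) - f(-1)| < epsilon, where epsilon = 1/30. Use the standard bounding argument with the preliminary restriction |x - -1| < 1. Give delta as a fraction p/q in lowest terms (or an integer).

Factor: |x^2 - (-1)^2| = |x - -1| * |x + -1|.
Impose |x - -1| < 1 first. Then |x + -1| = |(x - -1) + 2*(-1)| <= |x - -1| + 2*|-1| < 1 + 2 = 3.
So |x^2 - (-1)^2| < delta * 3.
We need delta * 3 <= 1/30, i.e. delta <= 1/30/3 = 1/90.
Since 1/90 < 1, this is tighter than 1; take delta = 1/90.
So delta = 1/90 works.

1/90


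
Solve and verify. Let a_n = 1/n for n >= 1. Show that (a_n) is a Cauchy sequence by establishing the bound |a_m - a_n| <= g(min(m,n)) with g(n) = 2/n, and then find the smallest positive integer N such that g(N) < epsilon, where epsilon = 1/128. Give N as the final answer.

For any m, n >= 1, by the triangle inequality:
|a_m - a_n| = |1/m - 1/n| <= 1/m + 1/n <= 2/min(m,n).
So g(n) = 2/n bounds the Cauchy difference. Since g(n) -> 0, (a_n) is Cauchy.
Now solve g(N) < 1/128: 2/N < 1/128 <=> N > 2 / (1/128) = 256.
The smallest integer strictly greater than 256 is N = 257.
Check: g(257) = 2/257 = 2/257 < 1/128; g(256) = 1/128 >= 1/128. So N = 257.

257


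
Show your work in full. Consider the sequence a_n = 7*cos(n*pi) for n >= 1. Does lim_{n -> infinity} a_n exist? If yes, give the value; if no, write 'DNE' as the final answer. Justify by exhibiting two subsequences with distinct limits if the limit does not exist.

Examine the behaviour of a_n along subsequences.
cos(n*pi) = (-1)^n, so a_n = 7*(-1)^n. a_{2k} = 7 -> 7. a_{2k+1} = -7 -> -7.
Since these two subsequential limits are 7 and -7, distinct, the full sequence cannot converge (a convergent sequence has all subsequences tending to the same limit). So lim a_n does not exist.

DNE


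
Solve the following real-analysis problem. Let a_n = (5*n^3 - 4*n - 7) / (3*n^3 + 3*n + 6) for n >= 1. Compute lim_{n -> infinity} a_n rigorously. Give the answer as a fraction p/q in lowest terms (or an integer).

Divide numerator and denominator by n^3, the highest power:
numerator / n^3 = 5 - 4/n^2 - 7/n^3
denominator / n^3 = 3 + 3/n^2 + 6/n^3
As n -> infinity, all terms of the form c/n^k (k >= 1) tend to 0.
So numerator / n^3 -> 5 and denominator / n^3 -> 3.
Therefore lim a_n = 5/3.

5/3


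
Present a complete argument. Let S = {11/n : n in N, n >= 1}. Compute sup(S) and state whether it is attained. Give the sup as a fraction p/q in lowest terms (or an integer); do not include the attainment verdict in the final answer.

Analysis:
- Values: 11, 11/2, 11/3, 11/4, ... strictly decreasing.
- The maximum is 11 (n=1); sup = 11 (attained).
- The set is bounded below by 0; 11/n -> 0 so 0 is the greatest lower bound.
- 0 is not in the set, so inf = 0 is not attained.
Conclusion: sup(S) = 11, attained in S.

11


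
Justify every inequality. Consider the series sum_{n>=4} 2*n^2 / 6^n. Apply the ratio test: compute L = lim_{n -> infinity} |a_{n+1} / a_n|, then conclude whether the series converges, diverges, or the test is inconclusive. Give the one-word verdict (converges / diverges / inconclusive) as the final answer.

Let a_n denote the general term. Form the ratio a_{n+1}/a_n and simplify:
a_{n+1}/a_n = (n + 1)^2/(6*n^2)
Take the limit as n -> infinity: L = 1/6.
Since L = 1/6 < 1, the ratio test implies the series converges.

converges


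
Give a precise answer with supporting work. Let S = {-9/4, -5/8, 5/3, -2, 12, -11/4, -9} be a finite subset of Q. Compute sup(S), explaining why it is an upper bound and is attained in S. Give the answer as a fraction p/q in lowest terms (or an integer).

S is finite, so sup(S) = max(S).
Sorted decreasing:
12, 5/3, -5/8, -2, -9/4, -11/4, -9
The extremum is 12.
For every x in S, x <= 12. And 12 is in S, so it is attained.
Therefore sup(S) = 12.

12


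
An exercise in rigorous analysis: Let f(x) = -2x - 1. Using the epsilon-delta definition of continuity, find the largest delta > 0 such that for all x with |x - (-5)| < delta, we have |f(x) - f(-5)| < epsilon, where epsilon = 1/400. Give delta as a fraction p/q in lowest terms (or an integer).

We compute f(-5) = -2*(-5) - 1 = 9.
|f(x) - f(-5)| = |-2x - 1 - (9)| = |-2(x - (-5))| = 2|x - (-5)|.
We need 2|x - (-5)| < 1/400, i.e. |x - (-5)| < 1/400 / 2 = 1/800.
So any delta <= 1/800 works. Conversely, if delta > 1/800, then x = -5 + 1/800 satisfies |x - (-5)| = 1/800 < delta but |f(x) - f(-5)| = 2 * 1/800 = 1/400, which is not < 1/400; so no larger delta works.
Hence the largest such delta is 1/800.

1/800


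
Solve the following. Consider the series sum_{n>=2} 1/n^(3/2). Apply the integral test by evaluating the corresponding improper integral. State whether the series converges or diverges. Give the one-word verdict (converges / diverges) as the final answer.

Let f(x) = x^(-3/2). Then f is positive, continuous, and decreasing on [2, infinity), so the integral test applies.
Compute the improper integral int_{2}^infinity f(x) dx:
  antiderivative F(x) = -2/sqrt(x).
  As x -> infinity, F(x) -> 0 (since p = 3/2 > 1).
  So int = F(infinity) - F(2) = 0 - (-sqrt(2)) = sqrt(2).
  Finite, so by the integral test, the series converges.

converges


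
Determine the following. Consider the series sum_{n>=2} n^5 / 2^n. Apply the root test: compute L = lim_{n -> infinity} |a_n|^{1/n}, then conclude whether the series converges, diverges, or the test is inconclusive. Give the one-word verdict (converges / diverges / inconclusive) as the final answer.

Let a_n denote the general term. Form |a_n|^(1/n) and simplify:
|a_n|^(1/n) = n^(5/n)/2
Take the limit as n -> infinity: L = 1/2.
Since L = 1/2 < 1, the root test implies convergence.

converges


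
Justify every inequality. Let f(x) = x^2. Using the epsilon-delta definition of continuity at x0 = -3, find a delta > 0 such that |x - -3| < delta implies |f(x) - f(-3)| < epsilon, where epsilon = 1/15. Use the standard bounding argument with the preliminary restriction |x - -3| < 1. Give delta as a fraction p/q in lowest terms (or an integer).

Factor: |x^2 - (-3)^2| = |x - -3| * |x + -3|.
Impose |x - -3| < 1 first. Then |x + -3| = |(x - -3) + 2*(-3)| <= |x - -3| + 2*|-3| < 1 + 6 = 7.
So |x^2 - (-3)^2| < delta * 7.
We need delta * 7 <= 1/15, i.e. delta <= 1/15/7 = 1/105.
Since 1/105 < 1, this is tighter than 1; take delta = 1/105.
So delta = 1/105 works.

1/105


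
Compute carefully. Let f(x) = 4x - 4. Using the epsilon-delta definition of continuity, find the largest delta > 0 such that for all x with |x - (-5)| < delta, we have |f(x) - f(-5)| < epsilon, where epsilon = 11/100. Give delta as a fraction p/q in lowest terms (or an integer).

We compute f(-5) = 4*(-5) - 4 = -24.
|f(x) - f(-5)| = |4x - 4 - (-24)| = |4(x - (-5))| = 4|x - (-5)|.
We need 4|x - (-5)| < 11/100, i.e. |x - (-5)| < 11/100 / 4 = 11/400.
So any delta <= 11/400 works. Conversely, if delta > 11/400, then x = -5 + 11/400 satisfies |x - (-5)| = 11/400 < delta but |f(x) - f(-5)| = 4 * 11/400 = 11/100, which is not < 11/100; so no larger delta works.
Hence the largest such delta is 11/400.

11/400


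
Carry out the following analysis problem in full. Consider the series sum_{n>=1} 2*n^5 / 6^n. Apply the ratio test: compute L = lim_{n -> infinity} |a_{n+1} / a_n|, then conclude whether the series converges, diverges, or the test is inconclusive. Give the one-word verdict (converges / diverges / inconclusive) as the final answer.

Let a_n denote the general term. Form the ratio a_{n+1}/a_n and simplify:
a_{n+1}/a_n = (n + 1)^5/(6*n^5)
Take the limit as n -> infinity: L = 1/6.
Since L = 1/6 < 1, the ratio test implies the series converges.

converges


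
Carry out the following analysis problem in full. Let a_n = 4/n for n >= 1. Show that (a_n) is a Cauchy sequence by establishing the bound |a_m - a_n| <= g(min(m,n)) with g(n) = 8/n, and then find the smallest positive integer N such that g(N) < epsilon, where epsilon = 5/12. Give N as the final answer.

For any m, n >= 1, by the triangle inequality:
|a_m - a_n| = |4/m - 4/n| <= 4*1/m + 4*1/n <= 8/min(m,n).
So g(n) = 8/n bounds the Cauchy difference. Since g(n) -> 0, (a_n) is Cauchy.
Now solve g(N) < 5/12: 8/N < 5/12 <=> N > 8 / (5/12) = 96/5.
The smallest integer strictly greater than 96/5 is N = 20.
Check: g(20) = 8/20 = 2/5 < 5/12; g(19) = 8/19 >= 5/12. So N = 20.

20


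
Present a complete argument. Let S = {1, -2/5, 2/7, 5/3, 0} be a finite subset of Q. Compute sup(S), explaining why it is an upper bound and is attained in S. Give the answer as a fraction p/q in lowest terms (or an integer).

S is finite, so sup(S) = max(S).
Sorted decreasing:
5/3, 1, 2/7, 0, -2/5
The extremum is 5/3.
For every x in S, x <= 5/3. And 5/3 is in S, so it is attained.
Therefore sup(S) = 5/3.

5/3


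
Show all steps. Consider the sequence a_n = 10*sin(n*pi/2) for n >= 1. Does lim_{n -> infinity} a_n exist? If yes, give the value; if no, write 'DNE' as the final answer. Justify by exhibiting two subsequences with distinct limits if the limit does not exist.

Examine the behaviour of a_n along subsequences.
a_{4k+1} = 10*sin(pi/2 + 2k*pi) = 10 -> 10. a_{4k+3} = 10*sin(3pi/2 + 2k*pi) = -10 -> -10.
Since these two subsequential limits are 10 and -10, distinct, the full sequence cannot converge (a convergent sequence has all subsequences tending to the same limit). So lim a_n does not exist.

DNE


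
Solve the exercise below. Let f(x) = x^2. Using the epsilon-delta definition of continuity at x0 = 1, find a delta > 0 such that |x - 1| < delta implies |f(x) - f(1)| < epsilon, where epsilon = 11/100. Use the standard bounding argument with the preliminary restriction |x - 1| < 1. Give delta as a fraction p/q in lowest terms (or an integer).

Factor: |x^2 - (1)^2| = |x - 1| * |x + 1|.
Impose |x - 1| < 1 first. Then |x + 1| = |(x - 1) + 2*(1)| <= |x - 1| + 2*|1| < 1 + 2 = 3.
So |x^2 - (1)^2| < delta * 3.
We need delta * 3 <= 11/100, i.e. delta <= 11/100/3 = 11/300.
Since 11/300 < 1, this is tighter than 1; take delta = 11/300.
So delta = 11/300 works.

11/300


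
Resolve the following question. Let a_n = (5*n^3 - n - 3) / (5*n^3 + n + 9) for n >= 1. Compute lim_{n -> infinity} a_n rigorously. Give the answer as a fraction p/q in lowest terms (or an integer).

Divide numerator and denominator by n^3, the highest power:
numerator / n^3 = 5 - 1/n^2 - 3/n^3
denominator / n^3 = 5 + n^(-2) + 9/n^3
As n -> infinity, all terms of the form c/n^k (k >= 1) tend to 0.
So numerator / n^3 -> 5 and denominator / n^3 -> 5.
Therefore lim a_n = 1.

1


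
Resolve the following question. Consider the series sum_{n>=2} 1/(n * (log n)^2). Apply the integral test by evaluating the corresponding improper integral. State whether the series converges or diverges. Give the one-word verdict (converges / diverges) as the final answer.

Let f(x) = 1/(x*log(x)^2). Then f is positive, continuous, and decreasing on [2, infinity), so the integral test applies.
Compute the improper integral int_{2}^infinity f(x) dx:
  antiderivative F(x) = -1/log(x).
  F(x) -> 0 as x -> infinity.  int = 0 - F(2) = 1/log(2) < infinity. By the integral test, the series converges.

converges


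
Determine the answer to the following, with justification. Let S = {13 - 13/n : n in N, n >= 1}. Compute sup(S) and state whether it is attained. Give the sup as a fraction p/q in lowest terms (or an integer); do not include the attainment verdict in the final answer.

Analysis:
- Values: 0, 13/2, 26/3, 39/4, ... strictly increasing.
- Minimum is 0 (n=1); inf = 0 (attained).
- 13 - 13/n -> 13 from below; sup = 13, not attained.
Conclusion: sup(S) = 13, not attained in S.

13


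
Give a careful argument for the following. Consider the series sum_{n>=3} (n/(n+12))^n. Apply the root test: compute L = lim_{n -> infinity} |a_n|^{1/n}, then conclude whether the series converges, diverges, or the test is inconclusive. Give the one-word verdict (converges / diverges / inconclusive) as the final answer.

Let a_n denote the general term. Form |a_n|^(1/n) and simplify:
|a_n|^(1/n) = n/(n + 12)
Take the limit as n -> infinity: L = 1.
Since L = 1, the root test is inconclusive. (In fact a_n = (n/(n+12))^n -> e^(-12) != 0, so the nth-term test shows divergence; but the root test itself gives no conclusion.)

inconclusive


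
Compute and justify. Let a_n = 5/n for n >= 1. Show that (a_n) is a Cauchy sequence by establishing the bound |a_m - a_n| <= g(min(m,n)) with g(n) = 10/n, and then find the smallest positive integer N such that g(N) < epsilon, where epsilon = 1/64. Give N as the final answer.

For any m, n >= 1, by the triangle inequality:
|a_m - a_n| = |5/m - 5/n| <= 5*1/m + 5*1/n <= 10/min(m,n).
So g(n) = 10/n bounds the Cauchy difference. Since g(n) -> 0, (a_n) is Cauchy.
Now solve g(N) < 1/64: 10/N < 1/64 <=> N > 10 / (1/64) = 640.
The smallest integer strictly greater than 640 is N = 641.
Check: g(641) = 10/641 = 10/641 < 1/64; g(640) = 1/64 >= 1/64. So N = 641.

641


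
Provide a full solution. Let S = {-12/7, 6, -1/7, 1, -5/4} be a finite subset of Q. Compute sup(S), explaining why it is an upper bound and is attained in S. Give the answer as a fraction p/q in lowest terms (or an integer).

S is finite, so sup(S) = max(S).
Sorted decreasing:
6, 1, -1/7, -5/4, -12/7
The extremum is 6.
For every x in S, x <= 6. And 6 is in S, so it is attained.
Therefore sup(S) = 6.

6


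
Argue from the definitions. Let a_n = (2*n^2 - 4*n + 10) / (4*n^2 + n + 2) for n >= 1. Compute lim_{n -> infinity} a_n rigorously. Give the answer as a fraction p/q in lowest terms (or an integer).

Divide numerator and denominator by n^2, the highest power:
numerator / n^2 = 2 - 4/n + 10/n^2
denominator / n^2 = 4 + 1/n + 2/n^2
As n -> infinity, all terms of the form c/n^k (k >= 1) tend to 0.
So numerator / n^2 -> 2 and denominator / n^2 -> 4.
Therefore lim a_n = 1/2.

1/2


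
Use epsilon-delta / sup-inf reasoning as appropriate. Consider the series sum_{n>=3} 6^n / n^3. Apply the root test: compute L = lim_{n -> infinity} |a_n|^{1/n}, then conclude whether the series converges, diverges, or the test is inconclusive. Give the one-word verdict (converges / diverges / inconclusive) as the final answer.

Let a_n denote the general term. Form |a_n|^(1/n) and simplify:
|a_n|^(1/n) = 6/n^(3/n)
Take the limit as n -> infinity: L = 6.
Since L = 6 > 1, the root test implies divergence.

diverges


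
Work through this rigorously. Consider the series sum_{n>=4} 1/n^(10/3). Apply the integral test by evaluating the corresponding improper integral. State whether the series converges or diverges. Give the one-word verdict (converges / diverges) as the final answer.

Let f(x) = x^(-10/3). Then f is positive, continuous, and decreasing on [4, infinity), so the integral test applies.
Compute the improper integral int_{4}^infinity f(x) dx:
  antiderivative F(x) = -3/(7*x^(7/3)).
  As x -> infinity, F(x) -> 0 (since p = 10/3 > 1).
  So int = F(infinity) - F(4) = 0 - (-3*2^(1/3)/224) = 3*2^(1/3)/224.
  Finite, so by the integral test, the series converges.

converges


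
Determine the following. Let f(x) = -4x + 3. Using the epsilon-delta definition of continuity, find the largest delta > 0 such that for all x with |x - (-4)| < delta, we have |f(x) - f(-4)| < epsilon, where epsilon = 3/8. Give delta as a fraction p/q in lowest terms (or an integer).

We compute f(-4) = -4*(-4) + 3 = 19.
|f(x) - f(-4)| = |-4x + 3 - (19)| = |-4(x - (-4))| = 4|x - (-4)|.
We need 4|x - (-4)| < 3/8, i.e. |x - (-4)| < 3/8 / 4 = 3/32.
So any delta <= 3/32 works. Conversely, if delta > 3/32, then x = -4 + 3/32 satisfies |x - (-4)| = 3/32 < delta but |f(x) - f(-4)| = 4 * 3/32 = 3/8, which is not < 3/8; so no larger delta works.
Hence the largest such delta is 3/32.

3/32


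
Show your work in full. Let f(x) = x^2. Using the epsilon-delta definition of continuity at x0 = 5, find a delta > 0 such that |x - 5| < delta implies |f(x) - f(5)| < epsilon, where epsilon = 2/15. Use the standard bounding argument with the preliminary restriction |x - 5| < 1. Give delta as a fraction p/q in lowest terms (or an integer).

Factor: |x^2 - (5)^2| = |x - 5| * |x + 5|.
Impose |x - 5| < 1 first. Then |x + 5| = |(x - 5) + 2*(5)| <= |x - 5| + 2*|5| < 1 + 10 = 11.
So |x^2 - (5)^2| < delta * 11.
We need delta * 11 <= 2/15, i.e. delta <= 2/15/11 = 2/165.
Since 2/165 < 1, this is tighter than 1; take delta = 2/165.
So delta = 2/165 works.

2/165


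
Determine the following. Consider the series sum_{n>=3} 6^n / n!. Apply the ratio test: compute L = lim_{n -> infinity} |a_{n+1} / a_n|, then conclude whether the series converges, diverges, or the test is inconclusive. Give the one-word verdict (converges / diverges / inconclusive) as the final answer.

Let a_n denote the general term. Form the ratio a_{n+1}/a_n and simplify:
a_{n+1}/a_n = 6/(n + 1)
Take the limit as n -> infinity: L = 0.
Since L = 0 < 1, the ratio test implies the series converges.

converges


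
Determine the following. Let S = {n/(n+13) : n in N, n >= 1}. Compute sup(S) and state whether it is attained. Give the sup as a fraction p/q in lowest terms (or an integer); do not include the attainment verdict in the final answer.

Analysis:
- Values: 1/14, 2/15, 3/16, 4/17, ... strictly increasing.
- Minimum is 1/14 (n=1); inf = 1/14 (attained).
- n/(n+13) = 1 - 13/(n+13) -> 1 from below as n -> infinity, and never equals 1.
- So sup = 1 (not attained).
Conclusion: sup(S) = 1, not attained in S.

1


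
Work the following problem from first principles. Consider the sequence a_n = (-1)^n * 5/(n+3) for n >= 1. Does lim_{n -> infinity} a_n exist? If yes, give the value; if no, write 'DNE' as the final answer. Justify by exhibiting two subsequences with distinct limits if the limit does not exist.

Examine the behaviour of a_n along subsequences.
Even-n subsequence a_{2k} = 5/(2k+3) -> 0. Odd-n subsequence a_{2k+1} = -5/(2k+4) -> 0. Both tend to 0, which suggests the limit is 0; verify directly.
|a_n - 0| = 5/(n+3) < 5/n for every n >= 1.
Given epsilon > 0, choose a positive integer N > 5/epsilon. Then for all n >= N, |a_n| < 5/n <= 5/N < epsilon.
So by the definition of the limit, lim a_n exists and equals 0.

0


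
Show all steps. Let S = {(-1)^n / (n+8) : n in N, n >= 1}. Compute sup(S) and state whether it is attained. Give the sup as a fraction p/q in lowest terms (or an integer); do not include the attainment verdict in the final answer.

Analysis:
- Values: -1/9, 1/10, -1/11, 1/12, -1/13, ...
- Positive terms (even n): 1/(2+8), 1/(4+8), ... decreasing -> max = 1/10 (n=2).
- Negative terms (odd n): -1/(1+8), -1/(3+8), ... increasing -> min = -1/9 (n=1).
- So sup = 1/10 (attained at n=2); inf = -1/9 (attained at n=1).
Conclusion: sup(S) = 1/10, attained in S.

1/10


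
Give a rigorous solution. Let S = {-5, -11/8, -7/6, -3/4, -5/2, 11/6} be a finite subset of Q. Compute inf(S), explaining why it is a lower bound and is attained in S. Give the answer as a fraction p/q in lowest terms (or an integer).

S is finite, so inf(S) = min(S).
Sorted increasing:
-5, -5/2, -11/8, -7/6, -3/4, 11/6
The extremum is -5.
For every x in S, x >= -5. And -5 is in S, so it is attained.
Therefore inf(S) = -5.

-5


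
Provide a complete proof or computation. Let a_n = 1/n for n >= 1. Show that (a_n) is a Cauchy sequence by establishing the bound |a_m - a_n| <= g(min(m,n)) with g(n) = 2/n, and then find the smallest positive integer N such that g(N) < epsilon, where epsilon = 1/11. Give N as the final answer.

For any m, n >= 1, by the triangle inequality:
|a_m - a_n| = |1/m - 1/n| <= 1/m + 1/n <= 2/min(m,n).
So g(n) = 2/n bounds the Cauchy difference. Since g(n) -> 0, (a_n) is Cauchy.
Now solve g(N) < 1/11: 2/N < 1/11 <=> N > 2 / (1/11) = 22.
The smallest integer strictly greater than 22 is N = 23.
Check: g(23) = 2/23 = 2/23 < 1/11; g(22) = 1/11 >= 1/11. So N = 23.

23


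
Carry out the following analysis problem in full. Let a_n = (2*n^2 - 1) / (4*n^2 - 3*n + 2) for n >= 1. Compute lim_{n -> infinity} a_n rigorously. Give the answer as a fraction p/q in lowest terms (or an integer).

Divide numerator and denominator by n^2, the highest power:
numerator / n^2 = 2 - 1/n^2
denominator / n^2 = 4 - 3/n + 2/n^2
As n -> infinity, all terms of the form c/n^k (k >= 1) tend to 0.
So numerator / n^2 -> 2 and denominator / n^2 -> 4.
Therefore lim a_n = 1/2.

1/2


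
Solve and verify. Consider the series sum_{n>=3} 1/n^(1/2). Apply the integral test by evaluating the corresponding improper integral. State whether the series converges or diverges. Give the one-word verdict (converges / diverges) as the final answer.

Let f(x) = 1/sqrt(x). Then f is positive, continuous, and decreasing on [3, infinity), so the integral test applies.
Compute the improper integral int_{3}^infinity f(x) dx:
  antiderivative F(x) = 2*sqrt(x).
  As x -> infinity, F(x) -> infinity (since p = 1/2 < 1).
  So the integral diverges. By the integral test, the series diverges.

diverges


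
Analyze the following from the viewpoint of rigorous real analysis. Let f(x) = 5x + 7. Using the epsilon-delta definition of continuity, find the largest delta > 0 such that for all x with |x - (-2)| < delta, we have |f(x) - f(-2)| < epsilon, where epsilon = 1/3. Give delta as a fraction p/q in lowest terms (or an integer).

We compute f(-2) = 5*(-2) + 7 = -3.
|f(x) - f(-2)| = |5x + 7 - (-3)| = |5(x - (-2))| = 5|x - (-2)|.
We need 5|x - (-2)| < 1/3, i.e. |x - (-2)| < 1/3 / 5 = 1/15.
So any delta <= 1/15 works. Conversely, if delta > 1/15, then x = -2 + 1/15 satisfies |x - (-2)| = 1/15 < delta but |f(x) - f(-2)| = 5 * 1/15 = 1/3, which is not < 1/3; so no larger delta works.
Hence the largest such delta is 1/15.

1/15


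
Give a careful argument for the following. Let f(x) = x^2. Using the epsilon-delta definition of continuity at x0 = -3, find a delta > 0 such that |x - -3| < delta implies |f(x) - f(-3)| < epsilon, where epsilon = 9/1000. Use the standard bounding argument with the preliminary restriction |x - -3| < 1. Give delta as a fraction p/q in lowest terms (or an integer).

Factor: |x^2 - (-3)^2| = |x - -3| * |x + -3|.
Impose |x - -3| < 1 first. Then |x + -3| = |(x - -3) + 2*(-3)| <= |x - -3| + 2*|-3| < 1 + 6 = 7.
So |x^2 - (-3)^2| < delta * 7.
We need delta * 7 <= 9/1000, i.e. delta <= 9/1000/7 = 9/7000.
Since 9/7000 < 1, this is tighter than 1; take delta = 9/7000.
So delta = 9/7000 works.

9/7000


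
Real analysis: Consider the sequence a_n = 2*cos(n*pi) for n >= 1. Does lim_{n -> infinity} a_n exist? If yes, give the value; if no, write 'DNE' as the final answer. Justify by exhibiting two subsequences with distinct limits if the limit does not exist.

Examine the behaviour of a_n along subsequences.
cos(n*pi) = (-1)^n, so a_n = 2*(-1)^n. a_{2k} = 2 -> 2. a_{2k+1} = -2 -> -2.
Since these two subsequential limits are 2 and -2, distinct, the full sequence cannot converge (a convergent sequence has all subsequences tending to the same limit). So lim a_n does not exist.

DNE


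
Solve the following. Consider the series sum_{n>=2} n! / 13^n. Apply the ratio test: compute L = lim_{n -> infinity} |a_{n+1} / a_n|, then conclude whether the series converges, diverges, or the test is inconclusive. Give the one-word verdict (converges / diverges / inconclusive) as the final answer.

Let a_n denote the general term. Form the ratio a_{n+1}/a_n and simplify:
a_{n+1}/a_n = n/13 + 1/13
Take the limit as n -> infinity: L = infinity.
Since L = infinity > 1 (or L = infinity), the ratio test implies the series diverges.

diverges


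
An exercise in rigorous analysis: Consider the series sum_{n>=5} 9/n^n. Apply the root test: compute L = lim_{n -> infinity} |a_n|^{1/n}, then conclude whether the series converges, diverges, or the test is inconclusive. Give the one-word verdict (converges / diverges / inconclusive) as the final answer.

Let a_n denote the general term. Form |a_n|^(1/n) and simplify:
|a_n|^(1/n) = 3^(2/n)/n
Take the limit as n -> infinity: L = 0.
Since L = 0 < 1, the root test implies convergence.

converges


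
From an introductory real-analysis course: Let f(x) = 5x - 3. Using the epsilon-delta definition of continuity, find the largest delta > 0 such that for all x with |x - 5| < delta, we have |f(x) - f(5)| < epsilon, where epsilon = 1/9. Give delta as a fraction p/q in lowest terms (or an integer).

We compute f(5) = 5*(5) - 3 = 22.
|f(x) - f(5)| = |5x - 3 - (22)| = |5(x - 5)| = 5|x - 5|.
We need 5|x - 5| < 1/9, i.e. |x - 5| < 1/9 / 5 = 1/45.
So any delta <= 1/45 works. Conversely, if delta > 1/45, then x = 5 + 1/45 satisfies |x - 5| = 1/45 < delta but |f(x) - f(5)| = 5 * 1/45 = 1/9, which is not < 1/9; so no larger delta works.
Hence the largest such delta is 1/45.

1/45


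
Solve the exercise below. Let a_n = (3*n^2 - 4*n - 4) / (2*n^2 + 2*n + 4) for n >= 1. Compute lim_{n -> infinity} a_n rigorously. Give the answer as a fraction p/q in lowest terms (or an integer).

Divide numerator and denominator by n^2, the highest power:
numerator / n^2 = 3 - 4/n - 4/n^2
denominator / n^2 = 2 + 2/n + 4/n^2
As n -> infinity, all terms of the form c/n^k (k >= 1) tend to 0.
So numerator / n^2 -> 3 and denominator / n^2 -> 2.
Therefore lim a_n = 3/2.

3/2


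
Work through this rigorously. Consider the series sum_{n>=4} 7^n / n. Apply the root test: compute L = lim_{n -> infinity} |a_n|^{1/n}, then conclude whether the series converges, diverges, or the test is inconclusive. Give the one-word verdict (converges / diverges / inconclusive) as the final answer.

Let a_n denote the general term. Form |a_n|^(1/n) and simplify:
|a_n|^(1/n) = 7/n^(1/n)
Take the limit as n -> infinity: L = 7.
Since L = 7 > 1, the root test implies divergence.

diverges


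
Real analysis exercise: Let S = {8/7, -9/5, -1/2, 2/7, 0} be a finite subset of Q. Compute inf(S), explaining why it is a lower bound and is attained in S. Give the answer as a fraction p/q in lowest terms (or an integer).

S is finite, so inf(S) = min(S).
Sorted increasing:
-9/5, -1/2, 0, 2/7, 8/7
The extremum is -9/5.
For every x in S, x >= -9/5. And -9/5 is in S, so it is attained.
Therefore inf(S) = -9/5.

-9/5


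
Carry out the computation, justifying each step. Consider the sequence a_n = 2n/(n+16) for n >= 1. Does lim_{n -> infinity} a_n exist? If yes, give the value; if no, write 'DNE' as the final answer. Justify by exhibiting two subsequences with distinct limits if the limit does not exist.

Examine the behaviour of a_n along subsequences.
Even-n subsequence a_{2k} = 2(2k)/(2k+16) -> 2. Odd-n subsequence a_{2k+1} = 2(2k+1)/(2k+17) -> 2. Both tend to 2, which suggests the limit is 2; verify directly.
|a_n - 2| = |2n - 2(n+16)| / (n+16) = 32/(n+16) < 32/n for every n >= 1.
Given epsilon > 0, choose a positive integer N > 32/epsilon. Then for all n >= N, |a_n - 2| < 32/n <= 32/N < epsilon.
So by the definition of the limit, lim a_n exists and equals 2.

2


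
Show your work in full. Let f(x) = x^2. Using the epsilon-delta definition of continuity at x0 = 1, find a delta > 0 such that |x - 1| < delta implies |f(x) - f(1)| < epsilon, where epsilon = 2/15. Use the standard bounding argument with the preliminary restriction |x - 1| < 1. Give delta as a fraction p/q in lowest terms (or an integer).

Factor: |x^2 - (1)^2| = |x - 1| * |x + 1|.
Impose |x - 1| < 1 first. Then |x + 1| = |(x - 1) + 2*(1)| <= |x - 1| + 2*|1| < 1 + 2 = 3.
So |x^2 - (1)^2| < delta * 3.
We need delta * 3 <= 2/15, i.e. delta <= 2/15/3 = 2/45.
Since 2/45 < 1, this is tighter than 1; take delta = 2/45.
So delta = 2/45 works.

2/45


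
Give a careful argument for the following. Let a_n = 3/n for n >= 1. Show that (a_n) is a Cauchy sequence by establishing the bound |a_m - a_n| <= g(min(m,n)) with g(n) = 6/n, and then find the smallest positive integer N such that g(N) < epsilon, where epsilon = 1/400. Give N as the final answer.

For any m, n >= 1, by the triangle inequality:
|a_m - a_n| = |3/m - 3/n| <= 3*1/m + 3*1/n <= 6/min(m,n).
So g(n) = 6/n bounds the Cauchy difference. Since g(n) -> 0, (a_n) is Cauchy.
Now solve g(N) < 1/400: 6/N < 1/400 <=> N > 6 / (1/400) = 2400.
The smallest integer strictly greater than 2400 is N = 2401.
Check: g(2401) = 6/2401 = 6/2401 < 1/400; g(2400) = 1/400 >= 1/400. So N = 2401.

2401


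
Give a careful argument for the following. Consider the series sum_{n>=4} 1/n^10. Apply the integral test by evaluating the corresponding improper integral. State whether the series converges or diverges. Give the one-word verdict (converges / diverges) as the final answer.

Let f(x) = x^(-10). Then f is positive, continuous, and decreasing on [4, infinity), so the integral test applies.
Compute the improper integral int_{4}^infinity f(x) dx:
  antiderivative F(x) = -1/(9*x^9).
  As x -> infinity, F(x) -> 0 (since p = 10 > 1).
  So int = F(infinity) - F(4) = 0 - (-1/2359296) = 1/2359296.
  Finite, so by the integral test, the series converges.

converges


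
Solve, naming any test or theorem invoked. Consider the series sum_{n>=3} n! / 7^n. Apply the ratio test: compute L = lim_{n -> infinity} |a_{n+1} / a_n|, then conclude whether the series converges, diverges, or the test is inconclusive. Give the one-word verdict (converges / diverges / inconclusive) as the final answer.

Let a_n denote the general term. Form the ratio a_{n+1}/a_n and simplify:
a_{n+1}/a_n = n/7 + 1/7
Take the limit as n -> infinity: L = infinity.
Since L = infinity > 1 (or L = infinity), the ratio test implies the series diverges.

diverges


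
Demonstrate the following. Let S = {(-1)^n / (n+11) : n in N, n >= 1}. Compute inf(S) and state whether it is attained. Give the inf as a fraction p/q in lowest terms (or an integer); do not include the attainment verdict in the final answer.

Analysis:
- Values: -1/12, 1/13, -1/14, 1/15, -1/16, ...
- Positive terms (even n): 1/(2+11), 1/(4+11), ... decreasing -> max = 1/13 (n=2).
- Negative terms (odd n): -1/(1+11), -1/(3+11), ... increasing -> min = -1/12 (n=1).
- So sup = 1/13 (attained at n=2); inf = -1/12 (attained at n=1).
Conclusion: inf(S) = -1/12, attained in S.

-1/12


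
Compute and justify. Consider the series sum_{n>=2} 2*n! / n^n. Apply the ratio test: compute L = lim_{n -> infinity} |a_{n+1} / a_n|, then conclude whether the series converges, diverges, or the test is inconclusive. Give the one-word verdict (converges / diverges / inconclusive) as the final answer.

Let a_n denote the general term. Form the ratio a_{n+1}/a_n and simplify:
a_{n+1}/a_n = (n/(n + 1))^n
Take the limit as n -> infinity: L = exp(-1).
Since L = exp(-1) < 1, the ratio test implies the series converges.

converges


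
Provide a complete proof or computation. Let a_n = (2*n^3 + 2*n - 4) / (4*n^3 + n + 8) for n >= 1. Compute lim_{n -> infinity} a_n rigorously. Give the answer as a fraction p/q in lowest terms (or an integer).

Divide numerator and denominator by n^3, the highest power:
numerator / n^3 = 2 + 2/n^2 - 4/n^3
denominator / n^3 = 4 + n^(-2) + 8/n^3
As n -> infinity, all terms of the form c/n^k (k >= 1) tend to 0.
So numerator / n^3 -> 2 and denominator / n^3 -> 4.
Therefore lim a_n = 1/2.

1/2


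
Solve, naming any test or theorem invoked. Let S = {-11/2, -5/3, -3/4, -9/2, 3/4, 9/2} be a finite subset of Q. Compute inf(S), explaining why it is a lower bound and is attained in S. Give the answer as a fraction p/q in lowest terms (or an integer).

S is finite, so inf(S) = min(S).
Sorted increasing:
-11/2, -9/2, -5/3, -3/4, 3/4, 9/2
The extremum is -11/2.
For every x in S, x >= -11/2. And -11/2 is in S, so it is attained.
Therefore inf(S) = -11/2.

-11/2


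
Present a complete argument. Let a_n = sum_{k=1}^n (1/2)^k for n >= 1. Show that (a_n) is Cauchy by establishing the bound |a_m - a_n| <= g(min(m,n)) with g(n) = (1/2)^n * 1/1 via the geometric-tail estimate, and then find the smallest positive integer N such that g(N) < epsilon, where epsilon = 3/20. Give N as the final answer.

For m > n >= 1: |a_m - a_n| = sum_{k=n+1}^m (1/2)^k < sum_{k=n+1}^infinity (1/2)^k = (1/2)^(n+1) / (1 - 1/2) = (1/2)^n * (1/2) * (2/1) = (1/2)^n * 1/1.
So g(n) = (1/2)^n / 1. Since g(n) -> 0, (a_n) is Cauchy.
Now solve g(N) < 3/20: (1/2)^N / 1 < 3/20 <=> 2^N > 1 / (1 * 3/20) = 20/3.
Check powers of 2: 2^2 = 4 <= 20/3, 2^3 = 8 > 20/3.
So the smallest such N is 3. Check: g(3) = 1/(1 * 8) = 1/8 < 3/20.

3


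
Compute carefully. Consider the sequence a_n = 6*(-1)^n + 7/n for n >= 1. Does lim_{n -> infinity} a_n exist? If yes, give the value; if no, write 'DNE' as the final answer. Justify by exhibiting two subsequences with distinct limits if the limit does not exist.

Examine the behaviour of a_n along subsequences.
a_{2k} = 6 + 7/(2k) -> 6. a_{2k+1} = -6 + 7/(2k+1) -> -6.
Since these two subsequential limits are 6 and -6, distinct, the full sequence cannot converge (a convergent sequence has all subsequences tending to the same limit). So lim a_n does not exist.

DNE


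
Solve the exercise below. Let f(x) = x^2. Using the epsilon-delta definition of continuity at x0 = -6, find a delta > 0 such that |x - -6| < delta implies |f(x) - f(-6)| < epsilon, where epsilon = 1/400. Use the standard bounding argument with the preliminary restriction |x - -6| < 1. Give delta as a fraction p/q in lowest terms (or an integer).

Factor: |x^2 - (-6)^2| = |x - -6| * |x + -6|.
Impose |x - -6| < 1 first. Then |x + -6| = |(x - -6) + 2*(-6)| <= |x - -6| + 2*|-6| < 1 + 12 = 13.
So |x^2 - (-6)^2| < delta * 13.
We need delta * 13 <= 1/400, i.e. delta <= 1/400/13 = 1/5200.
Since 1/5200 < 1, this is tighter than 1; take delta = 1/5200.
So delta = 1/5200 works.

1/5200


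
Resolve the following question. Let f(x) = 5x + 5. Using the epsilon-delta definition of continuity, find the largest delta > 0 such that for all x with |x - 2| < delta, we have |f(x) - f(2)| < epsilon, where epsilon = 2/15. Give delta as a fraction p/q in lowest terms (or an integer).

We compute f(2) = 5*(2) + 5 = 15.
|f(x) - f(2)| = |5x + 5 - (15)| = |5(x - 2)| = 5|x - 2|.
We need 5|x - 2| < 2/15, i.e. |x - 2| < 2/15 / 5 = 2/75.
So any delta <= 2/75 works. Conversely, if delta > 2/75, then x = 2 + 2/75 satisfies |x - 2| = 2/75 < delta but |f(x) - f(2)| = 5 * 2/75 = 2/15, which is not < 2/15; so no larger delta works.
Hence the largest such delta is 2/75.

2/75


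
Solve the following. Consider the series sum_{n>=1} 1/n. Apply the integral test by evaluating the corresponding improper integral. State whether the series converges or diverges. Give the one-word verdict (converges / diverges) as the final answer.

Let f(x) = 1/x. Then f is positive, continuous, and decreasing on [1, infinity), so the integral test applies.
Compute the improper integral int_{1}^infinity f(x) dx:
  antiderivative F(x) = log(x).
  As x -> infinity, log(x) -> infinity.
  So int = infinity - log(1) = infinity. By the integral test, the series diverges.

diverges


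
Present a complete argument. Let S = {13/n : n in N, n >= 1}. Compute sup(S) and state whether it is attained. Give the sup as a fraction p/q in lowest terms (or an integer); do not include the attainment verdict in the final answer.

Analysis:
- Values: 13, 13/2, 13/3, 13/4, ... strictly decreasing.
- The maximum is 13 (n=1); sup = 13 (attained).
- The set is bounded below by 0; 13/n -> 0 so 0 is the greatest lower bound.
- 0 is not in the set, so inf = 0 is not attained.
Conclusion: sup(S) = 13, attained in S.

13


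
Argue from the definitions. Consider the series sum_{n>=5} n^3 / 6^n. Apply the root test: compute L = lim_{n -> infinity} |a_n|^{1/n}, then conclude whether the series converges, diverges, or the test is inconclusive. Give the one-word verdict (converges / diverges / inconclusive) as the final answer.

Let a_n denote the general term. Form |a_n|^(1/n) and simplify:
|a_n|^(1/n) = n^(3/n)/6
Take the limit as n -> infinity: L = 1/6.
Since L = 1/6 < 1, the root test implies convergence.

converges


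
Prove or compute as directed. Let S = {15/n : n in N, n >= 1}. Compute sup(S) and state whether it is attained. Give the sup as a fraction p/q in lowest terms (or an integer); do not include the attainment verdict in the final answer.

Analysis:
- Values: 15, 15/2, 5, 15/4, ... strictly decreasing.
- The maximum is 15 (n=1); sup = 15 (attained).
- The set is bounded below by 0; 15/n -> 0 so 0 is the greatest lower bound.
- 0 is not in the set, so inf = 0 is not attained.
Conclusion: sup(S) = 15, attained in S.

15


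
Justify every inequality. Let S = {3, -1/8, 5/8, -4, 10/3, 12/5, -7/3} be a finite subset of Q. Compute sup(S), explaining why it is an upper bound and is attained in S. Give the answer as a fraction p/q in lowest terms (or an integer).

S is finite, so sup(S) = max(S).
Sorted decreasing:
10/3, 3, 12/5, 5/8, -1/8, -7/3, -4
The extremum is 10/3.
For every x in S, x <= 10/3. And 10/3 is in S, so it is attained.
Therefore sup(S) = 10/3.

10/3


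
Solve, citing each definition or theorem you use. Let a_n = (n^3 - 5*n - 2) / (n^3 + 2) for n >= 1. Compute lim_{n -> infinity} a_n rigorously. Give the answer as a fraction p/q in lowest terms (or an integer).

Divide numerator and denominator by n^3, the highest power:
numerator / n^3 = 1 - 5/n^2 - 2/n^3
denominator / n^3 = 1 + 2/n^3
As n -> infinity, all terms of the form c/n^k (k >= 1) tend to 0.
So numerator / n^3 -> 1 and denominator / n^3 -> 1.
Therefore lim a_n = 1.

1


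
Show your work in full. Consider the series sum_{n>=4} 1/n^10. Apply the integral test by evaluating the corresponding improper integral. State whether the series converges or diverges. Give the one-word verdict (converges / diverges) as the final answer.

Let f(x) = x^(-10). Then f is positive, continuous, and decreasing on [4, infinity), so the integral test applies.
Compute the improper integral int_{4}^infinity f(x) dx:
  antiderivative F(x) = -1/(9*x^9).
  As x -> infinity, F(x) -> 0 (since p = 10 > 1).
  So int = F(infinity) - F(4) = 0 - (-1/2359296) = 1/2359296.
  Finite, so by the integral test, the series converges.

converges
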